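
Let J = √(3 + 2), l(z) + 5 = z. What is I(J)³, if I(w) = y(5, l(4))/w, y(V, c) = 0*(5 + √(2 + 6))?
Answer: 0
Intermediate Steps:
l(z) = -5 + z
y(V, c) = 0 (y(V, c) = 0*(5 + √8) = 0*(5 + 2*√2) = 0)
J = √5 ≈ 2.2361
I(w) = 0 (I(w) = 0/w = 0)
I(J)³ = 0³ = 0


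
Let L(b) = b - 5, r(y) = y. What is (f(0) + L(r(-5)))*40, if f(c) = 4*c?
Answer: -400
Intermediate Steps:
L(b) = -5 + b
(f(0) + L(r(-5)))*40 = (4*0 + (-5 - 5))*40 = (0 - 10)*40 = -10*40 = -400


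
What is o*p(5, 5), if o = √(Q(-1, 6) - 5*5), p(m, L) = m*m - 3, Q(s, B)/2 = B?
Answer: 22*I*√13 ≈ 79.322*I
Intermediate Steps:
Q(s, B) = 2*B
p(m, L) = -3 + m² (p(m, L) = m² - 3 = -3 + m²)
o = I*√13 (o = √(2*6 - 5*5) = √(12 - 25) = √(-13) = I*√13 ≈ 3.6056*I)
o*p(5, 5) = (I*√13)*(-3 + 5²) = (I*√13)*(-3 + 25) = (I*√13)*22 = 22*I*√13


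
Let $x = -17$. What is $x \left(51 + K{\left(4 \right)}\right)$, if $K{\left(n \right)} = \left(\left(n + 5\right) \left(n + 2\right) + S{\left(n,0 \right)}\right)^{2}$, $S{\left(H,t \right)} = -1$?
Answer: $-48620$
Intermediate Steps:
$K{\left(n \right)} = \left(-1 + \left(2 + n\right) \left(5 + n\right)\right)^{2}$ ($K{\left(n \right)} = \left(\left(n + 5\right) \left(n + 2\right) - 1\right)^{2} = \left(\left(5 + n\right) \left(2 + n\right) - 1\right)^{2} = \left(\left(2 + n\right) \left(5 + n\right) - 1\right)^{2} = \left(-1 + \left(2 + n\right) \left(5 + n\right)\right)^{2}$)
$x \left(51 + K{\left(4 \right)}\right) = - 17 \left(51 + \left(9 + 4^{2} + 7 \cdot 4\right)^{2}\right) = - 17 \left(51 + \left(9 + 16 + 28\right)^{2}\right) = - 17 \left(51 + 53^{2}\right) = - 17 \left(51 + 2809\right) = \left(-17\right) 2860 = -48620$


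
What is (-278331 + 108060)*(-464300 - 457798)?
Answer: 157006548558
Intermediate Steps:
(-278331 + 108060)*(-464300 - 457798) = -170271*(-922098) = 157006548558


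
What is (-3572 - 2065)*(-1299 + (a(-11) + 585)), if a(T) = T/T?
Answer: 4019181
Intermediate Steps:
a(T) = 1
(-3572 - 2065)*(-1299 + (a(-11) + 585)) = (-3572 - 2065)*(-1299 + (1 + 585)) = -5637*(-1299 + 586) = -5637*(-713) = 4019181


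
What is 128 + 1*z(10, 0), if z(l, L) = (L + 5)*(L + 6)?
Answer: 158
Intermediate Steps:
z(l, L) = (5 + L)*(6 + L)
128 + 1*z(10, 0) = 128 + 1*(30 + 0² + 11*0) = 128 + 1*(30 + 0 + 0) = 128 + 1*30 = 128 + 30 = 158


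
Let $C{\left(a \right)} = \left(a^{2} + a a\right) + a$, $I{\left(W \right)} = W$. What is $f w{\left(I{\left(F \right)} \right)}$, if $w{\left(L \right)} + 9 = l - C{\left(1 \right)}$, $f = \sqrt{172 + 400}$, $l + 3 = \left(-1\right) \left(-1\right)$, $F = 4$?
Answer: $- 28 \sqrt{143} \approx -334.83$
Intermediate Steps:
$C{\left(a \right)} = a + 2 a^{2}$ ($C{\left(a \right)} = \left(a^{2} + a^{2}\right) + a = 2 a^{2} + a = a + 2 a^{2}$)
$l = -2$ ($l = -3 - -1 = -3 + 1 = -2$)
$f = 2 \sqrt{143}$ ($f = \sqrt{572} = 2 \sqrt{143} \approx 23.917$)
$w{\left(L \right)} = -14$ ($w{\left(L \right)} = -9 - \left(2 + 1 \left(1 + 2 \cdot 1\right)\right) = -9 - \left(2 + 1 \left(1 + 2\right)\right) = -9 - \left(2 + 1 \cdot 3\right) = -9 - 5 = -14$)
$f w{\left(I{\left(F \right)} \right)} = 2 \sqrt{143} \left(-14\right) = - 28 \sqrt{143}$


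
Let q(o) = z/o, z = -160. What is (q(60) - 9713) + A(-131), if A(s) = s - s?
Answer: -29147/3 ≈ -9715.7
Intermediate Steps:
q(o) = -160/o
A(s) = 0
(q(60) - 9713) + A(-131) = (-160/60 - 9713) + 0 = (-160*1/60 - 9713) + 0 = (-8/3 - 9713) + 0 = -29147/3 + 0 = -29147/3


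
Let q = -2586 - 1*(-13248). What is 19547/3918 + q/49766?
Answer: 507274859/97491594 ≈ 5.2033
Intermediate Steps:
q = 10662 (q = -2586 + 13248 = 10662)
19547/3918 + q/49766 = 19547/3918 + 10662/49766 = 19547*(1/3918) + 10662*(1/49766) = 19547/3918 + 5331/24883 = 507274859/97491594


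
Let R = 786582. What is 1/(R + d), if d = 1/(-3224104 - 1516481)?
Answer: 4740585/3728858830469 ≈ 1.2713e-6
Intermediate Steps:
d = -1/4740585 (d = 1/(-4740585) = -1/4740585 ≈ -2.1094e-7)
1/(R + d) = 1/(786582 - 1/4740585) = 1/(3728858830469/4740585) = 4740585/3728858830469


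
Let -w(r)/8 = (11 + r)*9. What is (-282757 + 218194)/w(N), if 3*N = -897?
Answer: -21521/6912 ≈ -3.1136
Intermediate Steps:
N = -299 (N = (⅓)*(-897) = -299)
w(r) = -792 - 72*r (w(r) = -8*(11 + r)*9 = -8*(99 + 9*r) = -792 - 72*r)
(-282757 + 218194)/w(N) = (-282757 + 218194)/(-792 - 72*(-299)) = -64563/(-792 + 21528) = -64563/20736 = -64563*1/20736 = -21521/6912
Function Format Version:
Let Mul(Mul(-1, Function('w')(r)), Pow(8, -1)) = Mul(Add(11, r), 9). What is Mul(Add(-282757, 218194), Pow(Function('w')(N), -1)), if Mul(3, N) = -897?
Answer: Rational(-21521, 6912) ≈ -3.1136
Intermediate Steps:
N = -299 (N = Mul(Rational(1, 3), -897) = -299)
Function('w')(r) = Add(-792, Mul(-72, r)) (Function('w')(r) = Mul(-8, Mul(Add(11, r), 9)) = Mul(-8, Add(99, Mul(9, r))) = Add(-792, Mul(-72, r)))
Mul(Add(-282757, 218194), Pow(Function('w')(N), -1)) = Mul(Add(-282757, 218194), Pow(Add(-792, Mul(-72, -299)), -1)) = Mul(-64563, Pow(Add(-792, 21528), -1)) = Mul(-64563, Pow(20736, -1)) = Mul(-64563, Rational(1, 20736)) = Rational(-21521, 6912)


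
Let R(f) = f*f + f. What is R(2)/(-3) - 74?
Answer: -76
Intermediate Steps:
R(f) = f + f² (R(f) = f² + f = f + f²)
R(2)/(-3) - 74 = (2*(1 + 2))/(-3) - 74 = (2*3)*(-⅓) - 74 = 6*(-⅓) - 74 = -2 - 74 = -76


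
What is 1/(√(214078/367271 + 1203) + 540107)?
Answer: 198365637997/107138669199604588 - √162348873532661/107138669199604588 ≈ 1.8514e-6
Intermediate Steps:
1/(√(214078/367271 + 1203) + 540107) = 1/(√(442041091/367271) + 540107) = 1/(√162348873532661/367271 + 540107) = 1/(540107 + √162348873532661/367271)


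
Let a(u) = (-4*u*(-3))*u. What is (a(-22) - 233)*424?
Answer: 2363800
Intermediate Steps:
a(u) = 12*u² (a(u) = (-(-12)*u)*u = (12*u)*u = 12*u²)
(a(-22) - 233)*424 = (12*(-22)² - 233)*424 = (12*484 - 233)*424 = (5808 - 233)*424 = 5575*424 = 2363800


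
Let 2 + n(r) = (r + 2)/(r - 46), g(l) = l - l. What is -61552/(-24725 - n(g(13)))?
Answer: 353924/142157 ≈ 2.4897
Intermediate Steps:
g(l) = 0
n(r) = -2 + (2 + r)/(-46 + r) (n(r) = -2 + (r + 2)/(r - 46) = -2 + (2 + r)/(-46 + r))
-61552/(-24725 - n(g(13))) = -61552/(-24725 - (94 - 1*0)/(-46 + 0)) = -61552/(-24725 - (94 + 0)/(-46)) = -61552/(-24725 - (-1)*94/46) = -61552/(-24725 - 1*(-47/23)) = -61552/(-24725 + 47/23) = -61552/(-568628/23) = -61552*(-23/568628) = 353924/142157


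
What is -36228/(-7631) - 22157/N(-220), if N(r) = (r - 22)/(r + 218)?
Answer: -164696479/923351 ≈ -178.37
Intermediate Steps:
N(r) = (-22 + r)/(218 + r)
-36228/(-7631) - 22157/N(-220) = -36228/(-7631) - 22157*(218 - 220)/(-22 - 220) = -36228*(-1/7631) - 22157/(-242/(-2)) = 36228/7631 - 22157/((-1/2*(-242))) = 36228/7631 - 22157/121 = -164696479/923351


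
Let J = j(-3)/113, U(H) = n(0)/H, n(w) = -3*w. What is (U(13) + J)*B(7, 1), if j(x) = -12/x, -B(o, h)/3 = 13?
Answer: -156/113 ≈ -1.3805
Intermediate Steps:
B(o, h) = -39 (B(o, h) = -3*13 = -39)
U(H) = 0 (U(H) = (-3*0)/H = 0/H = 0)
J = 4/113 (J = -12/(-3)/113 = -12*(-⅓)*(1/113) = 4*(1/113) = 4/113 ≈ 0.035398)
(U(13) + J)*B(7, 1) = (0 + 4/113)*(-39) = (4/113)*(-39) = -156/113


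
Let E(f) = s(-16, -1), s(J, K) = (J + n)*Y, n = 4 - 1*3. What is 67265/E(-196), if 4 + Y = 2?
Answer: 13453/6 ≈ 2242.2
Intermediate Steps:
Y = -2 (Y = -4 + 2 = -2)
n = 1 (n = 4 - 3 = 1)
s(J, K) = -2 - 2*J (s(J, K) = (J + 1)*(-2) = (1 + J)*(-2) = -2 - 2*J)
E(f) = 30 (E(f) = -2 - 2*(-16) = -2 + 32 = 30)
67265/E(-196) = 67265/30 = 67265*(1/30) = 13453/6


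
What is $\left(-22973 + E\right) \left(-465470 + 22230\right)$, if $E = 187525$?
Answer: $-72936028480$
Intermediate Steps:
$\left(-22973 + E\right) \left(-465470 + 22230\right) = \left(-22973 + 187525\right) \left(-465470 + 22230\right) = 164552 \left(-443240\right) = -72936028480$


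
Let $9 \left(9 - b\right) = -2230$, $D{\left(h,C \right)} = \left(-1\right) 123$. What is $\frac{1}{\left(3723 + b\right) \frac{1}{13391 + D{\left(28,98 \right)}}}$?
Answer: $\frac{59706}{17909} \approx 3.3339$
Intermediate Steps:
$D{\left(h,C \right)} = -123$
$b = \frac{2311}{9}$ ($b = 9 - - \frac{2230}{9} = 9 + \frac{2230}{9} = \frac{2311}{9} \approx 256.78$)
$\frac{1}{\left(3723 + b\right) \frac{1}{13391 + D{\left(28,98 \right)}}} = \frac{1}{\left(3723 + \frac{2311}{9}\right) \frac{1}{13391 - 123}} = \frac{1}{\frac{35818}{9} \cdot \frac{1}{13268}} = \frac{1}{\frac{17909}{59706}} = \frac{59706}{17909}$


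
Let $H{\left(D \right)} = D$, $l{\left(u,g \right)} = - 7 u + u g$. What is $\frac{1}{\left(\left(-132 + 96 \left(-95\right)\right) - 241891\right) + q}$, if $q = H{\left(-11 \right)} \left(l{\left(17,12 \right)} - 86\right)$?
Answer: $- \frac{1}{251132} \approx -3.982 \cdot 10^{-6}$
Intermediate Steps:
$l{\left(u,g \right)} = - 7 u + g u$
$q = 11$ ($q = - 11 \left(17 \left(-7 + 12\right) - 86\right) = - 11 \left(17 \cdot 5 - 86\right) = - 11 \left(85 - 86\right) = \left(-11\right) \left(-1\right) = 11$)
$\frac{1}{\left(\left(-132 + 96 \left(-95\right)\right) - 241891\right) + q} = \frac{1}{\left(\left(-132 + 96 \left(-95\right)\right) - 241891\right) + 11} = \frac{1}{\left(\left(-132 - 9120\right) - 241891\right) + 11} = \frac{1}{\left(-9252 - 241891\right) + 11} = \frac{1}{-251143 + 11} = \frac{1}{-251132} = - \frac{1}{251132}$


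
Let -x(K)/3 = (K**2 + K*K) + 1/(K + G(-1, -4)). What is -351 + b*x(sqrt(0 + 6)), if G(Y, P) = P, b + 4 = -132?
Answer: 21909/5 - 204*sqrt(6)/5 ≈ 4281.9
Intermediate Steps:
b = -136 (b = -4 - 132 = -136)
x(K) = -6*K**2 - 3/(-4 + K) (x(K) = -3*((K**2 + K*K) + 1/(K - 4)) = -3*((K**2 + K**2) + 1/(-4 + K)) = -3*(2*K**2 + 1/(-4 + K)) = -3*(1/(-4 + K) + 2*K**2) = -6*K**2 - 3/(-4 + K))
-351 + b*x(sqrt(0 + 6)) = -351 - 408*(-1 - 2*(0 + 6)**(3/2) + 8*(sqrt(0 + 6))**2)/(-4 + sqrt(0 + 6)) = -351 - 408*(-1 - 2*6*sqrt(6) + 8*(sqrt(6))**2)/(-4 + sqrt(6)) = -351 - 408*(-1 - 12*sqrt(6) + 8*6)/(-4 + sqrt(6)) = -351 - 408*(-1 - 12*sqrt(6) + 48)/(-4 + sqrt(6)) = -351 - 408*(47 - 12*sqrt(6))/(-4 + sqrt(6))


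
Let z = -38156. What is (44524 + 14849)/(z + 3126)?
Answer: -59373/35030 ≈ -1.6949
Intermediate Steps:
(44524 + 14849)/(z + 3126) = (44524 + 14849)/(-38156 + 3126) = 59373/(-35030) = 59373*(-1/35030) = -59373/35030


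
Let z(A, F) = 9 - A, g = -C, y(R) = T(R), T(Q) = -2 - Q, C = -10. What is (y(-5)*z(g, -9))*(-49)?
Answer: 147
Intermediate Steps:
y(R) = -2 - R
g = 10 (g = -1*(-10) = 10)
(y(-5)*z(g, -9))*(-49) = ((-2 - 1*(-5))*(9 - 1*10))*(-49) = ((-2 + 5)*(9 - 10))*(-49) = (3*(-1))*(-49) = -3*(-49) = 147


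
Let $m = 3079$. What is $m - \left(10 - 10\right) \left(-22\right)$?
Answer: $3079$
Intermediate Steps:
$m - \left(10 - 10\right) \left(-22\right) = 3079 - \left(10 - 10\right) \left(-22\right) = 3079 - 0 \left(-22\right) = 3079 - 0 = 3079 + 0 = 3079$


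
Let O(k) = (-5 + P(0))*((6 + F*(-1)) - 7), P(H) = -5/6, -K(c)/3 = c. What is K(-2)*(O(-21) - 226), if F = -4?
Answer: -1461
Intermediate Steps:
K(c) = -3*c
P(H) = -⅚ (P(H) = -5*⅙ = -⅚)
O(k) = -35/2 (O(k) = (-5 - ⅚)*((6 - 4*(-1)) - 7) = -35*((6 + 4) - 7)/6 = -35*(10 - 7)/6 = -35/6*3 = -35/2)
K(-2)*(O(-21) - 226) = (-3*(-2))*(-35/2 - 226) = 6*(-487/2) = -1461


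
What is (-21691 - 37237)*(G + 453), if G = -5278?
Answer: 284327600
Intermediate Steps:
(-21691 - 37237)*(G + 453) = (-21691 - 37237)*(-5278 + 453) = -58928*(-4825) = 284327600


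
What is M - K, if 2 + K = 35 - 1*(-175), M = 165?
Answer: -43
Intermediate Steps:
K = 208 (K = -2 + (35 - 1*(-175)) = -2 + (35 + 175) = -2 + 210 = 208)
M - K = 165 - 1*208 = 165 - 208 = -43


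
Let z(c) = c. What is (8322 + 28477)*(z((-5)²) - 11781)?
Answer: -432609044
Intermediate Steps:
(8322 + 28477)*(z((-5)²) - 11781) = (8322 + 28477)*((-5)² - 11781) = 36799*(25 - 11781) = 36799*(-11756) = -432609044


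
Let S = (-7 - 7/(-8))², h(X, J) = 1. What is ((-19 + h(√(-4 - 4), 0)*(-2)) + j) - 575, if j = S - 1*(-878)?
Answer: 20449/64 ≈ 319.52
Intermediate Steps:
S = 2401/64 (S = (-7 - 7*(-⅛))² = (-7 + 7/8)² = (-49/8)² = 2401/64 ≈ 37.516)
j = 58593/64 (j = 2401/64 - 1*(-878) = 2401/64 + 878 = 58593/64 ≈ 915.52)
((-19 + h(√(-4 - 4), 0)*(-2)) + j) - 575 = ((-19 + 1*(-2)) + 58593/64) - 575 = ((-19 - 2) + 58593/64) - 575 = (-21 + 58593/64) - 575 = 57249/64 - 575 = 20449/64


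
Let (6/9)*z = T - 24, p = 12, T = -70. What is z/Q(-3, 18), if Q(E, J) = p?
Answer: -47/4 ≈ -11.750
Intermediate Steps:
Q(E, J) = 12
z = -141 (z = 3*(-70 - 24)/2 = (3/2)*(-94) = -141)
z/Q(-3, 18) = -141/12 = -141*1/12 = -47/4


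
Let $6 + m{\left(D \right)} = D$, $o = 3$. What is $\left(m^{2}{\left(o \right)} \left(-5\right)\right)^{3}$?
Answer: $-91125$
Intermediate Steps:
$m{\left(D \right)} = -6 + D$
$\left(m^{2}{\left(o \right)} \left(-5\right)\right)^{3} = \left(\left(-6 + 3\right)^{2} \left(-5\right)\right)^{3} = \left(\left(-3\right)^{2} \left(-5\right)\right)^{3} = \left(9 \left(-5\right)\right)^{3} = \left(-45\right)^{3} = -91125$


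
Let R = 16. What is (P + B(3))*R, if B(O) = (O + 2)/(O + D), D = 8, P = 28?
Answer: 5008/11 ≈ 455.27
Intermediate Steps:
B(O) = (2 + O)/(8 + O) (B(O) = (O + 2)/(O + 8) = (2 + O)/(8 + O))
(P + B(3))*R = (28 + (2 + 3)/(8 + 3))*16 = (28 + 5/11)*16 = (313/11)*16 = 5008/11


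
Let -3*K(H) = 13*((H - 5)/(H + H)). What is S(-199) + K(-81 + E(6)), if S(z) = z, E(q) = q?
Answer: -9059/45 ≈ -201.31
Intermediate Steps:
K(H) = -13*(-5 + H)/(6*H) (K(H) = -13*(H - 5)/(H + H)/3 = -13*(-5 + H)/((2*H))/3 = -13*(-5 + H)*(1/(2*H))/3 = -13*(-5 + H)/(2*H)/3 = -13*(-5 + H)/(6*H))
S(-199) + K(-81 + E(6)) = -199 + 13*(5 - (-81 + 6))/(6*(-81 + 6)) = -199 + (13/6)*(5 - 1*(-75))/(-75) = -199 + (13/6)*(-1/75)*(5 + 75) = -199 + (13/6)*(-1/75)*80 = -199 - 104/45 = -9059/45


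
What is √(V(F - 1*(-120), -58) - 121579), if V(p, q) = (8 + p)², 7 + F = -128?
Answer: I*√121530 ≈ 348.61*I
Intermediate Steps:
F = -135 (F = -7 - 128 = -135)
√(V(F - 1*(-120), -58) - 121579) = √((8 + (-135 - 1*(-120)))² - 121579) = √((8 + (-135 + 120))² - 121579) = √((8 - 15)² - 121579) = √((-7)² - 121579) = √(49 - 121579) = √(-121530) = I*√121530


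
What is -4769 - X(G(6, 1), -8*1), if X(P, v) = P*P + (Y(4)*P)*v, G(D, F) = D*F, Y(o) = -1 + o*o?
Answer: -4085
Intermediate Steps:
Y(o) = -1 + o**2
X(P, v) = P**2 + 15*P*v (X(P, v) = P*P + ((-1 + 4**2)*P)*v = P**2 + ((-1 + 16)*P)*v = P**2 + (15*P)*v = P**2 + 15*P*v)
-4769 - X(G(6, 1), -8*1) = -4769 - 6*1*(6*1 + 15*(-8*1)) = -4769 - 6*(6 + 15*(-8)) = -4769 - 6*(6 - 120) = -4769 - 6*(-114) = -4769 - 1*(-684) = -4769 + 684 = -4085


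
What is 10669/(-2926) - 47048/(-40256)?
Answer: -18239301/7361816 ≈ -2.4776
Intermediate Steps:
10669/(-2926) - 47048/(-40256) = 10669*(-1/2926) - 47048*(-1/40256) = -10669/2926 + 5881/5032 = -18239301/7361816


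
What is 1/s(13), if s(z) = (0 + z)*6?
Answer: 1/78 ≈ 0.012821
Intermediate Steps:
s(z) = 6*z (s(z) = z*6 = 6*z)
1/s(13) = 1/(6*13) = 1/78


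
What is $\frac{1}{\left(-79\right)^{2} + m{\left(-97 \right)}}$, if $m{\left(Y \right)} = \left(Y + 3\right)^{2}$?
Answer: $\frac{1}{15077} \approx 6.6326 \cdot 10^{-5}$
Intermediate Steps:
$m{\left(Y \right)} = \left(3 + Y\right)^{2}$
$\frac{1}{\left(-79\right)^{2} + m{\left(-97 \right)}} = \frac{1}{\left(-79\right)^{2} + \left(3 - 97\right)^{2}} = \frac{1}{6241 + \left(-94\right)^{2}} = \frac{1}{6241 + 8836} = \frac{1}{15077}$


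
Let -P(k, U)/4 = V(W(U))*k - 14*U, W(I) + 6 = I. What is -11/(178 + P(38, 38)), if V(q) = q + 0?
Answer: 11/2558 ≈ 0.0043002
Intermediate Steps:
W(I) = -6 + I
V(q) = q
P(k, U) = 56*U - 4*k*(-6 + U) (P(k, U) = -4*((-6 + U)*k - 14*U) = -4*(k*(-6 + U) - 14*U) = -4*(-14*U + k*(-6 + U)) = 56*U - 4*k*(-6 + U))
-11/(178 + P(38, 38)) = -11/(178 + (56*38 - 4*38*(-6 + 38))) = -11/(178 + (2128 - 4*38*32)) = -11/(178 + (2128 - 4864)) = -11/(178 - 2736) = -11/(-2558) = -1/2558*(-11) = 11/2558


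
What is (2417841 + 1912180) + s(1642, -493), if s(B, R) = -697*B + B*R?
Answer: 2376041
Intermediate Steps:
(2417841 + 1912180) + s(1642, -493) = (2417841 + 1912180) + 1642*(-697 - 493) = 4330021 + 1642*(-1190) = 4330021 - 1953980 = 2376041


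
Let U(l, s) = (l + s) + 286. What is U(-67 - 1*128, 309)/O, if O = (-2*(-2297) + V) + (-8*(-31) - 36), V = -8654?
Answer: -50/481 ≈ -0.10395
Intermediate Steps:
U(l, s) = 286 + l + s
O = -3848 (O = (-2*(-2297) - 8654) + (-8*(-31) - 36) = (4594 - 8654) + (248 - 36) = -4060 + 212 = -3848)
U(-67 - 1*128, 309)/O = (286 + (-67 - 1*128) + 309)/(-3848) = (286 + (-67 - 128) + 309)*(-1/3848) = (286 - 195 + 309)*(-1/3848) = 400*(-1/3848) = -50/481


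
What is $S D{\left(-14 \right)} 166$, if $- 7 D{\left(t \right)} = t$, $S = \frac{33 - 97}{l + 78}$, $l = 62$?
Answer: $- \frac{5312}{35} \approx -151.77$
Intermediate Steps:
$S = - \frac{16}{35}$ ($S = \frac{33 - 97}{62 + 78} = - \frac{64}{140} = \left(-64\right) \frac{1}{140} = - \frac{16}{35} \approx -0.45714$)
$D{\left(t \right)} = - \frac{t}{7}$
$S D{\left(-14 \right)} 166 = - \frac{16 \left(\left(- \frac{1}{7}\right) \left(-14\right)\right)}{35} \cdot 166 = \left(- \frac{16}{35}\right) 2 \cdot 166 = \left(- \frac{32}{35}\right) 166 = - \frac{5312}{35}$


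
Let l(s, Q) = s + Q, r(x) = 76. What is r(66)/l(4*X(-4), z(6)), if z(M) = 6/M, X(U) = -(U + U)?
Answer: 76/33 ≈ 2.3030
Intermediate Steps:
X(U) = -2*U
l(s, Q) = Q + s
r(66)/l(4*X(-4), z(6)) = 76/(6/6 + 4*(-2*(-4))) = 76/(6*(⅙) + 4*8) = 76/(1 + 32) = 76/33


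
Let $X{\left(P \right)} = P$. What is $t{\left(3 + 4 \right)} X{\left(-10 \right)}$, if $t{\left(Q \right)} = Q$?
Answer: $-70$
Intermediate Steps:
$t{\left(3 + 4 \right)} X{\left(-10 \right)} = \left(3 + 4\right) \left(-10\right) = 7 \left(-10\right) = -70$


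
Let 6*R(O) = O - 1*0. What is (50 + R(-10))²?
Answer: 21025/9 ≈ 2336.1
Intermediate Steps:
R(O) = O/6 (R(O) = (O - 1*0)/6 = (O + 0)/6 = O/6)
(50 + R(-10))² = (50 + (⅙)*(-10))² = (50 - 5/3)² = (145/3)² = 21025/9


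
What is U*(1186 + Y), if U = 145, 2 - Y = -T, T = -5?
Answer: 171535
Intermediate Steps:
Y = -3 (Y = 2 - (-1)*(-5) = 2 - 1*5 = 2 - 5 = -3)
U*(1186 + Y) = 145*(1186 - 3) = 145*1183 = 171535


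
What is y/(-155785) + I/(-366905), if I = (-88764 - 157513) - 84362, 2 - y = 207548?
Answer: 3647378907/1633094155 ≈ 2.2334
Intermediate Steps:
y = -207546 (y = 2 - 1*207548 = 2 - 207548 = -207546)
I = -330639 (I = -246277 - 84362 = -330639)
y/(-155785) + I/(-366905) = -207546/(-155785) - 330639/(-366905) = -207546*(-1/155785) - 330639*(-1/366905) = 207546/155785 + 330639/366905 = 3647378907/1633094155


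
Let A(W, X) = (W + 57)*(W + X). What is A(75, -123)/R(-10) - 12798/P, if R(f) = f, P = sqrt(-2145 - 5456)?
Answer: 3168/5 + 12798*I*sqrt(7601)/7601 ≈ 633.6 + 146.79*I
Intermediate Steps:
P = I*sqrt(7601) (P = sqrt(-7601) = I*sqrt(7601) ≈ 87.184*I)
A(W, X) = (57 + W)*(W + X)
A(75, -123)/R(-10) - 12798/P = (75**2 + 57*75 + 57*(-123) + 75*(-123))/(-10) - 12798*(-I*sqrt(7601)/7601) = (5625 + 4275 - 7011 - 9225)*(-1/10) - (-12798)*I*sqrt(7601)/7601 = -6336*(-1/10) + 12798*I*sqrt(7601)/7601 = 3168/5 + 12798*I*sqrt(7601)/7601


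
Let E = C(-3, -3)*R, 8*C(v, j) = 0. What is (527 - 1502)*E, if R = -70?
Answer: 0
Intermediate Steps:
C(v, j) = 0 (C(v, j) = (⅛)*0 = 0)
E = 0 (E = 0*(-70) = 0)
(527 - 1502)*E = (527 - 1502)*0 = -975*0 = 0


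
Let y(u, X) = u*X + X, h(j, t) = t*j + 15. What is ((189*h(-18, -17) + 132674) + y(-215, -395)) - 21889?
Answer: 255984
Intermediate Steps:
h(j, t) = 15 + j*t (h(j, t) = j*t + 15 = 15 + j*t)
y(u, X) = X + X*u (y(u, X) = X*u + X = X + X*u)
((189*h(-18, -17) + 132674) + y(-215, -395)) - 21889 = ((189*(15 - 18*(-17)) + 132674) - 395*(1 - 215)) - 21889 = ((189*(15 + 306) + 132674) - 395*(-214)) - 21889 = ((189*321 + 132674) + 84530) - 21889 = ((60669 + 132674) + 84530) - 21889 = (193343 + 84530) - 21889 = 277873 - 21889 = 255984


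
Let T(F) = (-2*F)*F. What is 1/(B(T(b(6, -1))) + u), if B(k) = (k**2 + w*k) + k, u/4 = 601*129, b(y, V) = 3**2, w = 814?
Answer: 1/204330 ≈ 4.8940e-6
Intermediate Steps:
b(y, V) = 9
T(F) = -2*F**2
u = 310116 (u = 4*(601*129) = 4*77529 = 310116)
B(k) = k**2 + 815*k (B(k) = (k**2 + 814*k) + k = k**2 + 815*k)
1/(B(T(b(6, -1))) + u) = 1/((-2*9**2)*(815 - 2*9**2) + 310116) = 1/((-2*81)*(815 - 2*81) + 310116) = 1/(-162*(815 - 162) + 310116) = 1/(-162*653 + 310116) = 1/(-105786 + 310116) = 1/204330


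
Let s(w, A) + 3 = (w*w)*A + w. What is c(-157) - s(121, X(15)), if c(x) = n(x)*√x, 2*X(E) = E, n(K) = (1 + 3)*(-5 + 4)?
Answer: -219851/2 - 4*I*√157 ≈ -1.0993e+5 - 50.12*I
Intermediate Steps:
n(K) = -4 (n(K) = 4*(-1) = -4)
X(E) = E/2
c(x) = -4*√x
s(w, A) = -3 + w + A*w² (s(w, A) = -3 + ((w*w)*A + w) = -3 + (w²*A + w) = -3 + (A*w² + w) = -3 + (w + A*w²) = -3 + w + A*w²)
c(-157) - s(121, X(15)) = -4*I*√157 - (-3 + 121 + ((½)*15)*121²) = -4*I*√157 - (-3 + 121 + (15/2)*14641) = -4*I*√157 - (-3 + 121 + 219615/2) = -4*I*√157 - 1*219851/2 = -4*I*√157 - 219851/2 = -219851/2 - 4*I*√157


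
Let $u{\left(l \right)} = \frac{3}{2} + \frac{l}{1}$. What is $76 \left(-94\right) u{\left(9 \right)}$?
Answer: $-75012$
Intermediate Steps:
$u{\left(l \right)} = \frac{3}{2} + l$ ($u{\left(l \right)} = 3 \cdot \frac{1}{2} + l 1 = \frac{3}{2} + l$)
$76 \left(-94\right) u{\left(9 \right)} = 76 \left(-94\right) \left(\frac{3}{2} + 9\right) = \left(-7144\right) \frac{21}{2} = -75012$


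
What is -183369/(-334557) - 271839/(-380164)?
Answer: 53551977613/42395509116 ≈ 1.2632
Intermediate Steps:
-183369/(-334557) - 271839/(-380164) = -183369*(-1/334557) - 271839*(-1/380164) = 61123/111519 + 271839/380164 = 53551977613/42395509116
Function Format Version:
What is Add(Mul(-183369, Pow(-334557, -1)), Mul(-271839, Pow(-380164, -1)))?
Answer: Rational(53551977613, 42395509116) ≈ 1.2632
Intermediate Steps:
Add(Mul(-183369, Pow(-334557, -1)), Mul(-271839, Pow(-380164, -1))) = Add(Mul(-183369, Rational(-1, 334557)), Mul(-271839, Rational(-1, 380164))) = Add(Rational(61123, 111519), Rational(271839, 380164)) = Rational(53551977613, 42395509116)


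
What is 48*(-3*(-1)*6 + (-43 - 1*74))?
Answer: -4752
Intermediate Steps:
48*(-3*(-1)*6 + (-43 - 1*74)) = 48*(3*6 + (-43 - 74)) = 48*(18 - 117) = 48*(-99) = -4752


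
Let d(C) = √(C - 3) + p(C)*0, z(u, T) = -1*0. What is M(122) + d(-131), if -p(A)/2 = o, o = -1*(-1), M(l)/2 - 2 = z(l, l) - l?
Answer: -240 + I*√134 ≈ -240.0 + 11.576*I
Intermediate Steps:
z(u, T) = 0
M(l) = 4 - 2*l (M(l) = 4 + 2*(0 - l) = 4 + 2*(-l) = 4 - 2*l)
o = 1
p(A) = -2 (p(A) = -2*1 = -2)
d(C) = √(-3 + C) (d(C) = √(C - 3) - 2*0 = √(-3 + C) + 0 = √(-3 + C))
M(122) + d(-131) = (4 - 2*122) + √(-3 - 131) = (4 - 244) + √(-134) = -240 + I*√134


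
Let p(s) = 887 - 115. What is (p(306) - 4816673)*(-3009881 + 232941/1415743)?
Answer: 20521602696505231442/1415743 ≈ 1.4495e+13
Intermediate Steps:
p(s) = 772
(p(306) - 4816673)*(-3009881 + 232941/1415743) = (772 - 4816673)*(-3009881 + 232941/1415743) = -4815901*(-3009881 + 232941*(1/1415743)) = -4815901*(-3009881 + 232941/1415743) = -4815901*(-4261217723642/1415743) = 20521602696505231442/1415743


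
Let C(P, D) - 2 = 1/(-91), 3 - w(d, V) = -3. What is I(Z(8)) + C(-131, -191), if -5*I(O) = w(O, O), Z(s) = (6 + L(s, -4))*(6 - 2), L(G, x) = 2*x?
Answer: 359/455 ≈ 0.78901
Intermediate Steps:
w(d, V) = 6 (w(d, V) = 3 - 1*(-3) = 3 + 3 = 6)
Z(s) = -8 (Z(s) = (6 + 2*(-4))*(6 - 2) = (6 - 8)*4 = -2*4 = -8)
I(O) = -6/5 (I(O) = -⅕*6 = -6/5)
C(P, D) = 181/91 (C(P, D) = 2 + 1/(-91) = 2 - 1/91 = 181/91)
I(Z(8)) + C(-131, -191) = -6/5 + 181/91 = 359/455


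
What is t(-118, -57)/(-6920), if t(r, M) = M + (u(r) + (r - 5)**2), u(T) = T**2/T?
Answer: -7477/3460 ≈ -2.1610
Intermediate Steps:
u(T) = T
t(r, M) = M + r + (-5 + r)**2 (t(r, M) = M + (r + (r - 5)**2) = M + (r + (-5 + r)**2) = M + r + (-5 + r)**2)
t(-118, -57)/(-6920) = (-57 - 118 + (-5 - 118)**2)/(-6920) = (-57 - 118 + (-123)**2)*(-1/6920) = (-57 - 118 + 15129)*(-1/6920) = 14954*(-1/6920) = -7477/3460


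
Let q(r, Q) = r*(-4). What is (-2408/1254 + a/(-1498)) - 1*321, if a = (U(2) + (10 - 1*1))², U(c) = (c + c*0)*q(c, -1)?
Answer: -43333183/134178 ≈ -322.95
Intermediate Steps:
q(r, Q) = -4*r
U(c) = -4*c² (U(c) = (c + c*0)*(-4*c) = (c + 0)*(-4*c) = c*(-4*c) = -4*c²)
a = 49 (a = (-4*2² + (10 - 1*1))² = (-4*4 + (10 - 1))² = (-16 + 9)² = (-7)² = 49)
(-2408/1254 + a/(-1498)) - 1*321 = (-2408/1254 + 49/(-1498)) - 1*321 = (-2408*1/1254 + 49*(-1/1498)) - 321 = (-1204/627 - 7/214) - 321 = -262045/134178 - 321 = -43333183/134178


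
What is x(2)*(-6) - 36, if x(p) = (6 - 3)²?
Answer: -90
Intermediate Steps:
x(p) = 9 (x(p) = 3² = 9)
x(2)*(-6) - 36 = 9*(-6) - 36 = -54 - 36 = -90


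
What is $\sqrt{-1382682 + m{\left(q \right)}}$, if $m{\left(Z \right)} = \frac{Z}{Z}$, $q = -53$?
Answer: $i \sqrt{1382681} \approx 1175.9 i$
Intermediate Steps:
$m{\left(Z \right)} = 1$
$\sqrt{-1382682 + m{\left(q \right)}} = \sqrt{-1382682 + 1} = \sqrt{-1382681} = i \sqrt{1382681}$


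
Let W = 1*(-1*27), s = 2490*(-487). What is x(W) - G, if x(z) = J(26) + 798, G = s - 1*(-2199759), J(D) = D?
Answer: -986305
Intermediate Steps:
s = -1212630
W = -27 (W = 1*(-27) = -27)
G = 987129 (G = -1212630 - 1*(-2199759) = -1212630 + 2199759 = 987129)
x(z) = 824 (x(z) = 26 + 798 = 824)
x(W) - G = 824 - 1*987129 = 824 - 987129 = -986305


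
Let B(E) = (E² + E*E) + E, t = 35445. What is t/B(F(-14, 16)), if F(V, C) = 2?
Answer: 7089/2 ≈ 3544.5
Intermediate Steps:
B(E) = E + 2*E² (B(E) = (E² + E²) + E = 2*E² + E = E + 2*E²)
t/B(F(-14, 16)) = 35445/((2*(1 + 2*2))) = 35445/((2*(1 + 4))) = 35445/((2*5)) = 35445/10 = 35445*(⅒) = 7089/2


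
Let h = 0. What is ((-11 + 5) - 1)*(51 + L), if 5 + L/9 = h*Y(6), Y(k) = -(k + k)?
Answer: -42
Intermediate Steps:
Y(k) = -2*k
L = -45 (L = -45 + 9*(0*(-2*6)) = -45 + 9*(0*(-12)) = -45 + 9*0 = -45 + 0 = -45)
((-11 + 5) - 1)*(51 + L) = ((-11 + 5) - 1)*(51 - 45) = (-6 - 1)*6 = -7*6 = -42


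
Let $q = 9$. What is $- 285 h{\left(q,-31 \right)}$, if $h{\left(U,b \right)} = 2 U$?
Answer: $-5130$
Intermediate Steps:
$- 285 h{\left(q,-31 \right)} = - 285 \cdot 2 \cdot 9 = \left(-285\right) 18 = -5130$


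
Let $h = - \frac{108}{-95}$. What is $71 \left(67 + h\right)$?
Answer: $\frac{459583}{95} \approx 4837.7$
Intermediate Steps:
$h = \frac{108}{95}$ ($h = \left(-108\right) \left(- \frac{1}{95}\right) = \frac{108}{95} \approx 1.1368$)
$71 \left(67 + h\right) = 71 \left(67 + \frac{108}{95}\right) = 71 \cdot \frac{6473}{95} = \frac{459583}{95}$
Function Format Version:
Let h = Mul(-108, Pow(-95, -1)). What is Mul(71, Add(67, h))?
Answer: Rational(459583, 95) ≈ 4837.7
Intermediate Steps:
h = Rational(108, 95) (h = Mul(-108, Rational(-1, 95)) = Rational(108, 95) ≈ 1.1368)
Mul(71, Add(67, h)) = Mul(71, Add(67, Rational(108, 95))) = Mul(71, Rational(6473, 95)) = Rational(459583, 95)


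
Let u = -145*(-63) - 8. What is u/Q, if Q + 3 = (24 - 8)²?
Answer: 9127/253 ≈ 36.075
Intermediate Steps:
u = 9127 (u = 9135 - 8 = 9127)
Q = 253 (Q = -3 + (24 - 8)² = -3 + 16² = -3 + 256 = 253)
u/Q = 9127/253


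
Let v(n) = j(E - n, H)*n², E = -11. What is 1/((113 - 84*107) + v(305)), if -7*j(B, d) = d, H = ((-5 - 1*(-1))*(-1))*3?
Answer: -7/1178425 ≈ -5.9401e-6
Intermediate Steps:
H = 12 (H = ((-5 + 1)*(-1))*3 = -4*(-1)*3 = 4*3 = 12)
j(B, d) = -d/7
v(n) = -12*n²/7 (v(n) = (-⅐*12)*n² = -12*n²/7)
1/((113 - 84*107) + v(305)) = 1/((113 - 84*107) - 12/7*305²) = 1/((113 - 8988) - 12/7*93025) = 1/(-8875 - 1116300/7) = 1/(-1178425/7) = -7/1178425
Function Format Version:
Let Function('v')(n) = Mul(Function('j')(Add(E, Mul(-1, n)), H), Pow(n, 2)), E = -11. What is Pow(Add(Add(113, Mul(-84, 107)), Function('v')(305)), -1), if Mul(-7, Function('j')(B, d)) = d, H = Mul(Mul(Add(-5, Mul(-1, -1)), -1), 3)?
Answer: Rational(-7, 1178425) ≈ -5.9401e-6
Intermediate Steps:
H = 12 (H = Mul(Mul(Add(-5, 1), -1), 3) = Mul(Mul(-4, -1), 3) = Mul(4, 3) = 12)
Function('j')(B, d) = Mul(Rational(-1, 7), d)
Function('v')(n) = Mul(Rational(-12, 7), Pow(n, 2)) (Function('v')(n) = Mul(Mul(Rational(-1, 7), 12), Pow(n, 2)) = Mul(Rational(-12, 7), Pow(n, 2)))
Pow(Add(Add(113, Mul(-84, 107)), Function('v')(305)), -1) = Pow(Add(Add(113, Mul(-84, 107)), Mul(Rational(-12, 7), Pow(305, 2))), -1) = Pow(Add(Add(113, -8988), Mul(Rational(-12, 7), 93025)), -1) = Pow(Add(-8875, Rational(-1116300, 7)), -1) = Pow(Rational(-1178425, 7), -1) = Rational(-7, 1178425)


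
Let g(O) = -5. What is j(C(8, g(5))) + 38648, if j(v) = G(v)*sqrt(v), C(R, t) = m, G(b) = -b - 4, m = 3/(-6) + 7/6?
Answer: 38648 - 14*sqrt(6)/9 ≈ 38644.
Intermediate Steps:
m = 2/3 (m = 3*(-1/6) + 7*(1/6) = -1/2 + 7/6 = 2/3 ≈ 0.66667)
G(b) = -4 - b
C(R, t) = 2/3
j(v) = sqrt(v)*(-4 - v) (j(v) = (-4 - v)*sqrt(v) = sqrt(v)*(-4 - v))
j(C(8, g(5))) + 38648 = sqrt(2/3)*(-4 - 1*2/3) + 38648 = (sqrt(6)/3)*(-4 - 2/3) + 38648 = (sqrt(6)/3)*(-14/3) + 38648 = -14*sqrt(6)/9 + 38648 = 38648 - 14*sqrt(6)/9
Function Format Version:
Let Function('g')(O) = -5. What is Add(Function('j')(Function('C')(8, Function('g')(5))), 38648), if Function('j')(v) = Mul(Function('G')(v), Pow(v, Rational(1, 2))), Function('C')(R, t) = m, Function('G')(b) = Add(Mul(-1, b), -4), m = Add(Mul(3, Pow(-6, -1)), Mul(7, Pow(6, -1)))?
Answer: Add(38648, Mul(Rational(-14, 9), Pow(6, Rational(1, 2)))) ≈ 38644.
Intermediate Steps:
m = Rational(2, 3) (m = Add(Mul(3, Rational(-1, 6)), Mul(7, Rational(1, 6))) = Add(Rational(-1, 2), Rational(7, 6)) = Rational(2, 3) ≈ 0.66667)
Function('G')(b) = Add(-4, Mul(-1, b))
Function('C')(R, t) = Rational(2, 3)
Function('j')(v) = Mul(Pow(v, Rational(1, 2)), Add(-4, Mul(-1, v))) (Function('j')(v) = Mul(Add(-4, Mul(-1, v)), Pow(v, Rational(1, 2))) = Mul(Pow(v, Rational(1, 2)), Add(-4, Mul(-1, v))))
Add(Function('j')(Function('C')(8, Function('g')(5))), 38648) = Add(Mul(Pow(Rational(2, 3), Rational(1, 2)), Add(-4, Mul(-1, Rational(2, 3)))), 38648) = Add(Mul(Mul(Rational(1, 3), Pow(6, Rational(1, 2))), Add(-4, Rational(-2, 3))), 38648) = Add(Mul(Mul(Rational(1, 3), Pow(6, Rational(1, 2))), Rational(-14, 3)), 38648) = Add(Mul(Rational(-14, 9), Pow(6, Rational(1, 2))), 38648) = Add(38648, Mul(Rational(-14, 9), Pow(6, Rational(1, 2))))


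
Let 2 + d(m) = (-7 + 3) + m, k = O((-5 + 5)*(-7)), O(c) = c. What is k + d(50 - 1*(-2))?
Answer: 46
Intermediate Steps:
k = 0 (k = (-5 + 5)*(-7) = 0*(-7) = 0)
d(m) = -6 + m (d(m) = -2 + ((-7 + 3) + m) = -2 + (-4 + m) = -6 + m)
k + d(50 - 1*(-2)) = 0 + (-6 + (50 - 1*(-2))) = 0 + (-6 + (50 + 2)) = 0 + (-6 + 52) = 0 + 46 = 46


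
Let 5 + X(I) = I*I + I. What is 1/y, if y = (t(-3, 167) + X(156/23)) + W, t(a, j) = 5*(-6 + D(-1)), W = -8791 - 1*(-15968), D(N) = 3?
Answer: 529/3813977 ≈ 0.00013870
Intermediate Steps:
W = 7177 (W = -8791 + 15968 = 7177)
t(a, j) = -15 (t(a, j) = 5*(-6 + 3) = 5*(-3) = -15)
X(I) = -5 + I + I² (X(I) = -5 + (I*I + I) = -5 + (I² + I) = -5 + (I + I²) = -5 + I + I²)
y = 3813977/529 (y = (-15 + (-5 + 156/23 + (156/23)²)) + 7177 = (-15 + (-5 + 156/23 + 24336/529)) + 7177 = (-15 + 25279/529) + 7177 = 17344/529 + 7177 = 3813977/529 ≈ 7209.8)
1/y = 1/(3813977/529) = 529/3813977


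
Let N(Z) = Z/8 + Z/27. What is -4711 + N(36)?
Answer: -28231/6 ≈ -4705.2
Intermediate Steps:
N(Z) = 35*Z/216 (N(Z) = Z*(⅛) + Z*(1/27) = Z/8 + Z/27 = 35*Z/216)
-4711 + N(36) = -4711 + (35/216)*36 = -4711 + 35/6 = -28231/6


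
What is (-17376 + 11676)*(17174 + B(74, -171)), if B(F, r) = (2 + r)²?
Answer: -260689500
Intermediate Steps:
(-17376 + 11676)*(17174 + B(74, -171)) = (-17376 + 11676)*(17174 + (2 - 171)²) = -5700*(17174 + (-169)²) = -5700*(17174 + 28561) = -5700*45735 = -260689500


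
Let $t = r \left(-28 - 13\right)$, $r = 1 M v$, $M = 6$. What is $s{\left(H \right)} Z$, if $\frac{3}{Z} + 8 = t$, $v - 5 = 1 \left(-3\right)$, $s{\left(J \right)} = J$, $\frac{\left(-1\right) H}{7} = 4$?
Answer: $\frac{21}{125} \approx 0.168$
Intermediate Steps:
$H = -28$ ($H = \left(-7\right) 4 = -28$)
$v = 2$ ($v = 5 + 1 \left(-3\right) = 5 - 3 = 2$)
$r = 12$ ($r = 1 \cdot 6 \cdot 2 = 6 \cdot 2 = 12$)
$t = -492$ ($t = 12 \left(-28 - 13\right) = 12 \left(-41\right) = -492$)
$Z = - \frac{3}{500}$ ($Z = \frac{3}{-8 - 492} = \frac{3}{-500} = 3 \left(- \frac{1}{500}\right) = - \frac{3}{500} \approx -0.006$)
$s{\left(H \right)} Z = \left(-28\right) \left(- \frac{3}{500}\right) = \frac{21}{125}$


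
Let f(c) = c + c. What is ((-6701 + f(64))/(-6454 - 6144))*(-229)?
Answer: -1505217/12598 ≈ -119.48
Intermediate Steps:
f(c) = 2*c
((-6701 + f(64))/(-6454 - 6144))*(-229) = ((-6701 + 2*64)/(-6454 - 6144))*(-229) = ((-6701 + 128)/(-12598))*(-229) = -6573*(-1/12598)*(-229) = (6573/12598)*(-229) = -1505217/12598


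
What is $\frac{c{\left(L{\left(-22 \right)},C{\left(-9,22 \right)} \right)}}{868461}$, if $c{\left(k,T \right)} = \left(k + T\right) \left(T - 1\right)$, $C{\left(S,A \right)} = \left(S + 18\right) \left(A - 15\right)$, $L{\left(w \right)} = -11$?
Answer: $\frac{3224}{868461} \approx 0.0037123$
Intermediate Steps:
$C{\left(S,A \right)} = \left(-15 + A\right) \left(18 + S\right)$ ($C{\left(S,A \right)} = \left(18 + S\right) \left(-15 + A\right) = \left(-15 + A\right) \left(18 + S\right)$)
$c{\left(k,T \right)} = \left(-1 + T\right) \left(T + k\right)$ ($c{\left(k,T \right)} = \left(T + k\right) \left(-1 + T\right) = \left(-1 + T\right) \left(T + k\right)$)
$\frac{c{\left(L{\left(-22 \right)},C{\left(-9,22 \right)} \right)}}{868461} = \frac{\left(-270 - -135 + 18 \cdot 22 + 22 \left(-9\right)\right)^{2} - \left(-270 - -135 + 18 \cdot 22 + 22 \left(-9\right)\right) - -11 + \left(-270 - -135 + 18 \cdot 22 + 22 \left(-9\right)\right) \left(-11\right)}{868461} = \left(\left(-270 + 135 + 396 - 198\right)^{2} - \left(-270 + 135 + 396 - 198\right) + 11 + \left(-270 + 135 + 396 - 198\right) \left(-11\right)\right) \frac{1}{868461} = \left(63^{2} - 63 + 11 + 63 \left(-11\right)\right) \frac{1}{868461} = \left(3969 - 63 + 11 - 693\right) \frac{1}{868461} = 3224 \cdot \frac{1}{868461} = \frac{3224}{868461}$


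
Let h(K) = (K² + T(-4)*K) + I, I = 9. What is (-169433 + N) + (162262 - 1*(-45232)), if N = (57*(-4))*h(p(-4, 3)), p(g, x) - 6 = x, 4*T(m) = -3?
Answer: 19080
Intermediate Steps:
T(m) = -¾ (T(m) = (¼)*(-3) = -¾)
p(g, x) = 6 + x
h(K) = 9 + K² - 3*K/4 (h(K) = (K² - 3*K/4) + 9 = 9 + K² - 3*K/4)
N = -18981 (N = (57*(-4))*(9 + (6 + 3)² - 3*(6 + 3)/4) = -228*(9 + 9² - ¾*9) = -228*(9 + 81 - 27/4) = -228*333/4 = -18981)
(-169433 + N) + (162262 - 1*(-45232)) = (-169433 - 18981) + (162262 - 1*(-45232)) = -188414 + (162262 + 45232) = -188414 + 207494 = 19080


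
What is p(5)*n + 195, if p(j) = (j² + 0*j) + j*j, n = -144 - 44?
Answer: -9205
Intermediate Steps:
n = -188
p(j) = 2*j² (p(j) = (j² + 0) + j² = j² + j² = 2*j²)
p(5)*n + 195 = (2*5²)*(-188) + 195 = (2*25)*(-188) + 195 = 50*(-188) + 195 = -9400 + 195 = -9205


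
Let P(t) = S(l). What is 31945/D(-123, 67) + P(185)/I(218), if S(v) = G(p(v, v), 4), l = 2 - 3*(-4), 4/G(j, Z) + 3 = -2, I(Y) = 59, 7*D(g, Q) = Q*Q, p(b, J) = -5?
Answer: 65948469/1324255 ≈ 49.800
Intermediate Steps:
D(g, Q) = Q²/7 (D(g, Q) = (Q*Q)/7 = Q²/7)
G(j, Z) = -⅘ (G(j, Z) = 4/(-3 - 2) = 4/(-5) = 4*(-⅕) = -⅘)
l = 14 (l = 2 + 12 = 14)
S(v) = -⅘
P(t) = -⅘
31945/D(-123, 67) + P(185)/I(218) = 31945/(((⅐)*67²)) - ⅘/59 = 31945/(((⅐)*4489)) - ⅘*1/59 = 31945/(4489/7) - 4/295 = 31945*(7/4489) - 4/295 = 223615/4489 - 4/295 = 65948469/1324255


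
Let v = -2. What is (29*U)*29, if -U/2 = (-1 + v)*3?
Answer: 15138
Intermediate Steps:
U = 18 (U = -2*(-1 - 2)*3 = -(-6)*3 = -2*(-9) = 18)
(29*U)*29 = (29*18)*29 = 522*29 = 15138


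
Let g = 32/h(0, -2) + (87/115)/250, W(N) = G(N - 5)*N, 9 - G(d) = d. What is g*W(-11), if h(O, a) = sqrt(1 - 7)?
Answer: -957/1150 + 4400*I*sqrt(6)/3 ≈ -0.83217 + 3592.6*I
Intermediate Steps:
G(d) = 9 - d
h(O, a) = I*sqrt(6) (h(O, a) = sqrt(-6) = I*sqrt(6))
W(N) = N*(14 - N) (W(N) = (9 - (N - 5))*N = (9 - (-5 + N))*N = (9 + (5 - N))*N = (14 - N)*N = N*(14 - N))
g = 87/28750 - 16*I*sqrt(6)/3 (g = 32/((I*sqrt(6))) + (87/115)/250 = 32*(-I*sqrt(6)/6) + (87*(1/115))*(1/250) = -16*I*sqrt(6)/3 + (87/115)*(1/250) = -16*I*sqrt(6)/3 + 87/28750 = 87/28750 - 16*I*sqrt(6)/3 ≈ 0.0030261 - 13.064*I)
g*W(-11) = (87/28750 - 16*I*sqrt(6)/3)*(-11*(14 - 1*(-11))) = (87/28750 - 16*I*sqrt(6)/3)*(-11*(14 + 11)) = (87/28750 - 16*I*sqrt(6)/3)*(-11*25) = (87/28750 - 16*I*sqrt(6)/3)*(-275) = -957/1150 + 4400*I*sqrt(6)/3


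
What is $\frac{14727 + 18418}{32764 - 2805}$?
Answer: $\frac{33145}{29959} \approx 1.1063$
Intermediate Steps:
$\frac{14727 + 18418}{32764 - 2805} = \frac{33145}{29959}$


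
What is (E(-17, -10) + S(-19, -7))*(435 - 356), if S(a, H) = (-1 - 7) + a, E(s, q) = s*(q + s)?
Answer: 34128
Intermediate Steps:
S(a, H) = -8 + a
(E(-17, -10) + S(-19, -7))*(435 - 356) = (-17*(-10 - 17) + (-8 - 19))*(435 - 356) = (-17*(-27) - 27)*79 = (459 - 27)*79 = 432*79 = 34128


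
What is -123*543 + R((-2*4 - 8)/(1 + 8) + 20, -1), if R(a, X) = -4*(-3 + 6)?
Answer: -66801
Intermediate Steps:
R(a, X) = -12 (R(a, X) = -4*3 = -12)
-123*543 + R((-2*4 - 8)/(1 + 8) + 20, -1) = -123*543 - 12 = -66789 - 12 = -66801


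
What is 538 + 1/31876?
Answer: 17149289/31876 ≈ 538.00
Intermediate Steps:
538 + 1/31876 = 17149289/31876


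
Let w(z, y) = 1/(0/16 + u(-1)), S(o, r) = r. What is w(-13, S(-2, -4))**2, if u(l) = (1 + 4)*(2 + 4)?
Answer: 1/900 ≈ 0.0011111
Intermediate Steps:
u(l) = 30 (u(l) = 5*6 = 30)
w(z, y) = 1/30 (w(z, y) = 1/(0/16 + 30) = 1/(0*(1/16) + 30) = 1/(0 + 30) = 1/30)
w(-13, S(-2, -4))**2 = (1/30)**2 = 1/900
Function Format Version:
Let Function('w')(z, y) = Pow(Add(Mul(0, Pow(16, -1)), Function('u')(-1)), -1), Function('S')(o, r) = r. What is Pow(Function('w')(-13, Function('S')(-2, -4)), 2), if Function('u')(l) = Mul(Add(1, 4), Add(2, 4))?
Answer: Rational(1, 900) ≈ 0.0011111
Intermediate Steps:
Function('u')(l) = 30 (Function('u')(l) = Mul(5, 6) = 30)
Function('w')(z, y) = Rational(1, 30) (Function('w')(z, y) = Pow(Add(Mul(0, Pow(16, -1)), 30), -1) = Pow(Add(Mul(0, Rational(1, 16)), 30), -1) = Pow(Add(0, 30), -1) = Pow(30, -1) = Rational(1, 30))
Pow(Function('w')(-13, Function('S')(-2, -4)), 2) = Pow(Rational(1, 30), 2) = Rational(1, 900)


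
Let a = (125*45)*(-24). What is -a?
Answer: 135000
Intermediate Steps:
a = -135000 (a = 5625*(-24) = -135000)
-a = -1*(-135000) = 135000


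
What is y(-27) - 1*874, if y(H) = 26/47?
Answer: -41052/47 ≈ -873.45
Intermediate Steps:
y(H) = 26/47 (y(H) = 26*(1/47) = 26/47)
y(-27) - 1*874 = 26/47 - 1*874 = 26/47 - 874 = -41052/47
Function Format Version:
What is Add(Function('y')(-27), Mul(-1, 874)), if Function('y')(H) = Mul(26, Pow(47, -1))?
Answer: Rational(-41052, 47) ≈ -873.45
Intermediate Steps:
Function('y')(H) = Rational(26, 47) (Function('y')(H) = Mul(26, Rational(1, 47)) = Rational(26, 47))
Add(Function('y')(-27), Mul(-1, 874)) = Add(Rational(26, 47), Mul(-1, 874)) = Add(Rational(26, 47), -874) = Rational(-41052, 47)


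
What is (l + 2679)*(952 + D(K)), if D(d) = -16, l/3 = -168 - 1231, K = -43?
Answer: -1420848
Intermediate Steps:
l = -4197 (l = 3*(-168 - 1231) = 3*(-1399) = -4197)
(l + 2679)*(952 + D(K)) = (-4197 + 2679)*(952 - 16) = -1518*936 = -1420848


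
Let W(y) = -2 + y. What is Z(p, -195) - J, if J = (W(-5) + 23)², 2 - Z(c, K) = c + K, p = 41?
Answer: -100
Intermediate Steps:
Z(c, K) = 2 - K - c (Z(c, K) = 2 - (c + K) = 2 - (K + c) = 2 + (-K - c) = 2 - K - c)
J = 256 (J = ((-2 - 5) + 23)² = (-7 + 23)² = 16² = 256)
Z(p, -195) - J = (2 - 1*(-195) - 1*41) - 1*256 = (2 + 195 - 41) - 256 = 156 - 256 = -100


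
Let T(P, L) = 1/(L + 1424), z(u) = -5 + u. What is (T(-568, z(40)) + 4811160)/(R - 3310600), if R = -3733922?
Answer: -7019482441/10277957598 ≈ -0.68296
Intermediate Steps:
T(P, L) = 1/(1424 + L)
(T(-568, z(40)) + 4811160)/(R - 3310600) = (1/(1424 + (-5 + 40)) + 4811160)/(-3733922 - 3310600) = (1/(1424 + 35) + 4811160)/(-7044522) = (1/1459 + 4811160)*(-1/7044522) = (7019482441/1459)*(-1/7044522) = -7019482441/10277957598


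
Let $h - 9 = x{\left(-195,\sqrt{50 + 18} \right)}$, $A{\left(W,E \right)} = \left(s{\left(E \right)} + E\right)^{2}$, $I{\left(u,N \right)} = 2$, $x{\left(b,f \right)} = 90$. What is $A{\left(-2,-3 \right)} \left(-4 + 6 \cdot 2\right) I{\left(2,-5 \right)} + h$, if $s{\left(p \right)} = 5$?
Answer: $163$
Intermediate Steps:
$A{\left(W,E \right)} = \left(5 + E\right)^{2}$
$h = 99$ ($h = 9 + 90 = 99$)
$A{\left(-2,-3 \right)} \left(-4 + 6 \cdot 2\right) I{\left(2,-5 \right)} + h = \left(5 - 3\right)^{2} \left(-4 + 6 \cdot 2\right) 2 + 99 = 2^{2} \left(-4 + 12\right) 2 + 99 = 4 \cdot 8 \cdot 2 + 99 = 32 \cdot 2 + 99 = 64 + 99 = 163$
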